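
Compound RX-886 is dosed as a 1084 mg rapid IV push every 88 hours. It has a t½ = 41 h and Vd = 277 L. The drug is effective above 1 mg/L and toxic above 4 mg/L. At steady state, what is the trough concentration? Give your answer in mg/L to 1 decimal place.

Over one 88-h interval, 88/41 ≈ 2.1463 half-lives elapse, leaving f ≈ 0.2259 of each dose.
Single-dose peak C₀ = D/Vd = 1084/277 ≈ 3.913 mg/L.
Steady-state trough Cmin,ss = C₀·f/(1−f) ≈ 3.913 × 0.2259/0.7741 ≈ 1.142 mg/L.
Trough 1.1 mg/L vs MEC 1 mg/L: adequate.

1.1 mg/L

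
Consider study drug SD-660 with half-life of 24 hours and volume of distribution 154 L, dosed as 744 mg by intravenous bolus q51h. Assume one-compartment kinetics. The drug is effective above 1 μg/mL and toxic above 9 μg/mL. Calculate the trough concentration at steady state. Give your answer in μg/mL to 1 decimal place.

k = ln2/t½ = ln2/24 ≈ 0.028881 h⁻¹; fraction remaining f = e^(−kτ) = e^(−0.028881×51) ≈ 0.2293.
Each bolus raises the concentration by D/Vd = 744/154 ≈ 4.831 μg/mL.
Steady-state trough Cmin,ss = C₀·f/(1−f) ≈ 4.831 × 0.2293/0.7707 ≈ 1.437 μg/mL.
Trough 1.4 μg/mL vs MEC 1 μg/mL: adequate.

1.4 μg/mL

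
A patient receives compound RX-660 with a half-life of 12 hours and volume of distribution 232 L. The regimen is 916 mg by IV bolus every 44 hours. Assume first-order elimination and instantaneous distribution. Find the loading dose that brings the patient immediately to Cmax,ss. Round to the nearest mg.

f = (1/2)^(44/12) ≈ 0.078745; accumulation ratio R = 1/(1−f) ≈ 1.08548.
Loading dose to hit Cmax,ss on first dose: D_load = D_maint·R ≈ 916 × 1.08548 ≈ 994.30 mg.

994 mg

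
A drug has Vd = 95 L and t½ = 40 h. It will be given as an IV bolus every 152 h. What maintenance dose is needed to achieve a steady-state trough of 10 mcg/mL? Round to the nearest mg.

τ/t½ = 152/40 ≈ 3.8, so f = (1/2)^(152/40) ≈ 0.071794.
Cmin,ss = (D/Vd)·f/(1−f), so D = Cmin,ss·Vd·(1−f)/f.
D = 10 × 95 × (1−f)/f ≈ 10 × 95 × 12.92874 ≈ 12282.30 mg.

12282 mg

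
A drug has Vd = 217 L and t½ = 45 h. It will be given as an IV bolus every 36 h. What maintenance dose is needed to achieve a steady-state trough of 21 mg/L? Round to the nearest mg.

3377 mg

τ/t½ = 36/45 ≈ 0.8, so f = (1/2)^(36/45) ≈ 0.574349.
Cmin,ss = (D/Vd)·f/(1−f), so D = Cmin,ss·Vd·(1−f)/f.
D = 21 × 217 × (1−f)/f ≈ 21 × 217 × 0.74110 ≈ 3377.19 mg.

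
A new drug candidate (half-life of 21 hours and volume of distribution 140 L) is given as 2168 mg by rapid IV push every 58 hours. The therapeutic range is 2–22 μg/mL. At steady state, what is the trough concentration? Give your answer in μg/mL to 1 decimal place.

Over one 58-h interval, 58/21 ≈ 2.7619 half-lives elapse, leaving f ≈ 0.1474 of each dose.
Single-dose peak C₀ = D/Vd = 2168/140 ≈ 15.486 μg/mL.
Steady-state trough Cmin,ss = C₀·f/(1−f) ≈ 15.486 × 0.1474/0.8526 ≈ 2.677 μg/mL.
Trough 2.7 μg/mL vs MEC 2 μg/mL: adequate.

2.7 μg/mL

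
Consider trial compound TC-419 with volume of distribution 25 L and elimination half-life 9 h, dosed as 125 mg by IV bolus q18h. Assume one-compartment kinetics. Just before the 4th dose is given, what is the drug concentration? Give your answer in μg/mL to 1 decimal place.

f = (1/2)^(τ/t½) = (1/2)^(18/9) ≈ 0.2500.
C₀ = D/Vd = 125/25 ≈ 5.000 μg/mL.
Before the 4th dose, 3 doses have been given. Superposition: Cmin = C₀·(f + f² + … + f^3).
≈ 5.000 × (0.2500 + 0.0625 + 0.0156) ≈ 5.000 × 0.3281 ≈ 1.641 μg/mL.

1.6 μg/mL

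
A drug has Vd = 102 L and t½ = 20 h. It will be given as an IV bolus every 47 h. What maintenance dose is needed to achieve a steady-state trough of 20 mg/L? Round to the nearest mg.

8360 mg

τ/t½ = 47/20 ≈ 2.35, so f = (1/2)^(47/20) ≈ 0.196146.
Cmin,ss = (D/Vd)·f/(1−f), so D = Cmin,ss·Vd·(1−f)/f.
D = 20 × 102 × (1−f)/f ≈ 20 × 102 × 4.09824 ≈ 8360.41 mg.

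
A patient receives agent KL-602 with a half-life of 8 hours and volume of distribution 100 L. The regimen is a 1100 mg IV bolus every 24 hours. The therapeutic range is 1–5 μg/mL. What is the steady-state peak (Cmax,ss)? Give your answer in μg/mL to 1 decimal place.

12.6 μg/mL

The dosing interval is 3 half-lives, so f = 2^(−3) = 0.125.
At steady state, R = 1/(1 − 0.125) = 8/7.
Single-dose peak C₀ = D/Vd = 1100/100 = 11 μg/mL.
Steady-state peak Cmax,ss = C₀·R = 11 × 8/7 ≈ 12.571 μg/mL.
Peak 12.6 μg/mL vs MTC 5 μg/mL: exceeds toxic threshold.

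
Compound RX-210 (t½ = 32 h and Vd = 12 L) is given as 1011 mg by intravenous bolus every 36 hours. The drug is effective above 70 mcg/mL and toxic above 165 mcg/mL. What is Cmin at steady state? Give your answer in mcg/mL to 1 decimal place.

71.3 mcg/mL

τ/t½ = 36/32 ≈ 1.125, so fraction remaining f = (1/2)^(36/32) ≈ 0.4585.
Each bolus raises the concentration by D/Vd = 1011/12 ≈ 84.250 mcg/mL.
Steady-state trough Cmin,ss = C₀·f/(1−f) ≈ 84.250 × 0.4585/0.5415 ≈ 71.336 mcg/mL.
Trough 71.3 mcg/mL vs MEC 70 mcg/mL: adequate.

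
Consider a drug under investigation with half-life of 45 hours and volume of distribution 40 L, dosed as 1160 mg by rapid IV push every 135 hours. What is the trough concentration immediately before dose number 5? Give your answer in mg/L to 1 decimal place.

4.1 mg/L

f = (1/2)^(τ/t½) = (1/2)^(135/45) ≈ 0.1250.
C₀ = D/Vd = 1160/40 ≈ 29.000 mg/L.
Before the 5th dose, 4 doses have been given. Superposition: Cmin = C₀·(f + f² + … + f^4).
≈ 29.000 × (0.1250 + 0.0156 + 0.0020 + 0.0002) ≈ 29.000 × 0.1428 ≈ 4.141 mg/L.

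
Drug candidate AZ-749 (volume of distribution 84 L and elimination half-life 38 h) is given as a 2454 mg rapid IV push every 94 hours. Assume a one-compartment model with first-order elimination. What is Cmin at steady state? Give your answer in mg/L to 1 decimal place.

τ/t½ = 94/38 ≈ 2.4737, so fraction remaining f = (1/2)^(94/38) ≈ 0.1800.
Each bolus raises the concentration by D/Vd = 2454/84 ≈ 29.214 mg/L.
Steady-state trough Cmin,ss = C₀·f/(1−f) ≈ 29.214 × 0.1800/0.8200 ≈ 6.413 mg/L.

6.4 mg/L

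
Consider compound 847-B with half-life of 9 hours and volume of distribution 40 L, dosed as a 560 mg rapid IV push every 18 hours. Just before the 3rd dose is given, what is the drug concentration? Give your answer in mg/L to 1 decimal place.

4.4 mg/L

f = (1/2)^(τ/t½) = (1/2)^(18/9) ≈ 0.2500.
C₀ = D/Vd = 560/40 ≈ 14.000 mg/L.
Before the 3rd dose, 2 doses have been given. Superposition: Cmin = C₀·(f + f²).
≈ 14.000 × (0.2500 + 0.0625) ≈ 14.000 × 0.3125 ≈ 4.375 mg/L.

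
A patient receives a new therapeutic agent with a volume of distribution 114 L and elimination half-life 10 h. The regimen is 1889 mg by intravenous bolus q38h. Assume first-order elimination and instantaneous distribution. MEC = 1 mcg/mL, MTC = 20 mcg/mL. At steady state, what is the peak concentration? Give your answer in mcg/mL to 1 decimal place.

τ/t½ = 38/10 ≈ 3.8, so fraction remaining f = (1/2)^(38/10) ≈ 0.0718.
At steady state, accumulation factor R = 1/(1 − e^(−kτ)) ≈ 1.0774.
Single-dose peak C₀ = D/Vd = 1889/114 ≈ 16.570 mcg/mL.
Steady-state peak Cmax,ss = C₀·R ≈ 16.570 × 1.0774 ≈ 17.853 mcg/mL.
Peak 17.9 mcg/mL vs MTC 20 mcg/mL: below toxic threshold.

17.9 mcg/mL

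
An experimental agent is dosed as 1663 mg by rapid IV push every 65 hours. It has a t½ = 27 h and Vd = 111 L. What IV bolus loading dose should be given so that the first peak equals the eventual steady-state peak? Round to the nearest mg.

f = (1/2)^(65/27) ≈ 0.188494; accumulation ratio R = 1/(1−f) ≈ 1.23228.
Loading dose to hit Cmax,ss on first dose: D_load = D_maint·R ≈ 1663 × 1.23228 ≈ 2049.28 mg.

2049 mg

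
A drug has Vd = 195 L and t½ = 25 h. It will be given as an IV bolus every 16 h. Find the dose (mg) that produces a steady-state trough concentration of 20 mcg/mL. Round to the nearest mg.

τ/t½ = 16/25 ≈ 0.64, so f = (1/2)^(16/25) ≈ 0.641713.
Cmin,ss = (D/Vd)·f/(1−f), so D = Cmin,ss·Vd·(1−f)/f.
D = 20 × 195 × (1−f)/f ≈ 20 × 195 × 0.55833 ≈ 2177.49 mg.

2177 mg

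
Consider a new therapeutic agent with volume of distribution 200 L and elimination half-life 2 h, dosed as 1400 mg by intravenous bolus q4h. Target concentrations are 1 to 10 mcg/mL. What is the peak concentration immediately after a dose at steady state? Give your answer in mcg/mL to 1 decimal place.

τ = 4 h = 2 half-lives, so f = (1/2)^2 = 0.25.
At steady state, R = 1/(1 − 0.25) = 4/3.
Single-dose peak C₀ = D/Vd = 1400/200 = 7 mcg/mL.
Steady-state peak Cmax,ss = C₀·R = 7 × 4/3 ≈ 9.333 mcg/mL.
Peak 9.3 mcg/mL vs MTC 10 mcg/mL: below toxic threshold.

9.3 mcg/mL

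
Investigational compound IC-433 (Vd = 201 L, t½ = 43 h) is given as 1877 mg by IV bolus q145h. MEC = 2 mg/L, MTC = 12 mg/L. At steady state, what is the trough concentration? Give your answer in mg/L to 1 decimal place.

Over one 145-h interval, 145/43 ≈ 3.3721 half-lives elapse, leaving f ≈ 0.0966 of each dose.
At steady state, accumulation factor R = 1/(1 − e^(−kτ)) ≈ 1.1069.
Each bolus raises the concentration by D/Vd = 1877/201 ≈ 9.338 mg/L.
Cmax,ss = C₀/(1 − f) ≈ 9.338/0.9034 ≈ 10.337 mg/L.
One interval later, Cmin,ss = Cmax,ss·e^(−kτ) ≈ 10.337 × 0.0966 ≈ 0.999 mg/L.
Trough 1.0 mg/L vs MEC 2 mg/L: subtherapeutic.

1.0 mg/L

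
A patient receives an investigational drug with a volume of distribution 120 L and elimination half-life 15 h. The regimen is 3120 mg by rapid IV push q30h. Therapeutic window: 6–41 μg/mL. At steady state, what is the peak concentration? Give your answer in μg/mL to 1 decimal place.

τ = 30 h = 2 half-lives, so f = (1/2)^2 = 0.25.
At steady state, R = 1/(1 − 0.25) = 4/3.
Single-dose peak C₀ = D/Vd = 3120/120 = 26 μg/mL.
Steady-state peak Cmax,ss = C₀·R = 26 × 4/3 ≈ 34.667 μg/mL.
Peak 34.7 μg/mL vs MTC 41 μg/mL: below toxic threshold.

34.7 μg/mL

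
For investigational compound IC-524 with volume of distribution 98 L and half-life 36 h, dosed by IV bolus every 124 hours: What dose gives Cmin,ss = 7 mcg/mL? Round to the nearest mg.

τ/t½ = 124/36 ≈ 3.4444, so f = (1/2)^(124/36) ≈ 0.091858.
Cmin,ss = (D/Vd)·f/(1−f), so D = Cmin,ss·Vd·(1−f)/f.
D = 7 × 98 × (1−f)/f ≈ 7 × 98 × 9.88637 ≈ 6782.05 mg.

6782 mg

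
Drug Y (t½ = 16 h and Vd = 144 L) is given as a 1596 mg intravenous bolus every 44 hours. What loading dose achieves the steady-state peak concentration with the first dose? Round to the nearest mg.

f = (1/2)^(44/16) ≈ 0.148651; accumulation ratio R = 1/(1−f) ≈ 1.17461.
Loading dose to hit Cmax,ss on first dose: D_load = D_maint·R ≈ 1596 × 1.17461 ≈ 1874.68 mg.

1875 mg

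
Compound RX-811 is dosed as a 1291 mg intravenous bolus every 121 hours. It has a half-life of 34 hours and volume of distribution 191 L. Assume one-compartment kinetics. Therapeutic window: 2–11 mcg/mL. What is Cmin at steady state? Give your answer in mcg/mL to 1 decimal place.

Over one 121-h interval, 121/34 ≈ 3.5588 half-lives elapse, leaving f ≈ 0.0849 of each dose.
Accumulation ratio R = 1/(1 − f) ≈ 1/0.9151 ≈ 1.0928.
Each bolus raises the concentration by D/Vd = 1291/191 ≈ 6.759 mcg/mL.
Cmax,ss = C₀/(1 − f) ≈ 6.759/0.9151 ≈ 7.386 mcg/mL.
Steady-state trough Cmin,ss = Cmax,ss·f ≈ 7.386 × 0.0849 ≈ 0.627 mcg/mL.
Trough 0.6 mcg/mL vs MEC 2 mcg/mL: subtherapeutic.

0.6 mcg/mL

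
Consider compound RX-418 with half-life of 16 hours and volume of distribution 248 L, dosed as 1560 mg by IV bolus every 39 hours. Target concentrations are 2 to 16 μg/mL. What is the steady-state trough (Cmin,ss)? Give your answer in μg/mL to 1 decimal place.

Over one 39-h interval, 39/16 ≈ 2.4375 half-lives elapse, leaving f ≈ 0.1846 of each dose.
Single-dose peak C₀ = D/Vd = 1560/248 ≈ 6.290 μg/mL.
Steady-state trough Cmin,ss = C₀·f/(1−f) ≈ 6.290 × 0.1846/0.8154 ≈ 1.424 μg/mL.
Trough 1.4 μg/mL vs MEC 2 μg/mL: subtherapeutic.

1.4 μg/mL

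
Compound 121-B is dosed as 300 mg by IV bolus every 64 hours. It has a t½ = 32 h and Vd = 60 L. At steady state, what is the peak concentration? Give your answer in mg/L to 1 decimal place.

6.7 mg/L

The dosing interval is 2 half-lives, so f = 2^(−2) = 0.25.
Accumulation ratio R = 1/(1 − f) = 1/0.75 = 4/3.
Single-dose peak C₀ = D/Vd = 300/60 = 5 mg/L.
Steady-state peak Cmax,ss = C₀·R = 5 × 4/3 ≈ 6.667 mg/L.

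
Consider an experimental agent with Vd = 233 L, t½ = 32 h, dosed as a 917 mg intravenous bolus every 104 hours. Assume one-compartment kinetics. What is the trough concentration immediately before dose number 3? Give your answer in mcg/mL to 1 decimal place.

0.5 mcg/mL

f = (1/2)^(τ/t½) = (1/2)^(104/32) ≈ 0.1051.
C₀ = D/Vd = 917/233 ≈ 3.936 mcg/mL.
Before the 3rd dose, 2 doses have been given. Superposition: Cmin = C₀·(f + f²).
≈ 3.936 × (0.1051 + 0.0110) ≈ 3.936 × 0.1161 ≈ 0.457 mcg/mL.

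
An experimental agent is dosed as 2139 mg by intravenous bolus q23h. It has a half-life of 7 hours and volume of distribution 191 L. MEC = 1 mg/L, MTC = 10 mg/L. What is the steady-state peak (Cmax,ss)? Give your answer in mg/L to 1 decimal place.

k = ln2/t½ = ln2/7 ≈ 0.099021 h⁻¹; fraction remaining f = e^(−kτ) = e^(−0.099021×23) ≈ 0.1025.
Accumulation ratio R = 1/(1 − f) ≈ 1/0.8975 ≈ 1.1142.
Each bolus raises the concentration by D/Vd = 2139/191 ≈ 11.199 mg/L.
Steady-state peak Cmax,ss = C₀·R ≈ 11.199 × 1.1142 ≈ 12.478 mg/L.
Peak 12.5 mg/L vs MTC 10 mg/L: exceeds toxic threshold.

12.5 mg/L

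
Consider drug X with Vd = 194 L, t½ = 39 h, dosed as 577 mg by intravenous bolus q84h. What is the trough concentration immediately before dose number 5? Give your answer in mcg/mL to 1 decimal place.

0.9 mcg/mL

f = (1/2)^(τ/t½) = (1/2)^(84/39) ≈ 0.2247.
C₀ = D/Vd = 577/194 ≈ 2.974 mcg/mL.
Before the 5th dose, 4 doses have been given. Superposition: Cmin = C₀·(f + f² + … + f^4).
≈ 2.974 × (0.2247 + 0.0505 + 0.0113 + 0.0025) ≈ 2.974 × 0.2890 ≈ 0.859 mcg/mL.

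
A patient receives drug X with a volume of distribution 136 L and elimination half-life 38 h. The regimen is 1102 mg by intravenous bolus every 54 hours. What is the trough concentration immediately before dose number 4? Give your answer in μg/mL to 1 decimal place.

f = (1/2)^(τ/t½) = (1/2)^(54/38) ≈ 0.3734.
C₀ = D/Vd = 1102/136 ≈ 8.103 μg/mL.
Before the 4th dose, 3 doses have been given. Superposition: Cmin = C₀·(f + f² + … + f^3).
≈ 8.103 × (0.3734 + 0.1394 + 0.0521) ≈ 8.103 × 0.5649 ≈ 4.577 μg/mL.

4.6 μg/mL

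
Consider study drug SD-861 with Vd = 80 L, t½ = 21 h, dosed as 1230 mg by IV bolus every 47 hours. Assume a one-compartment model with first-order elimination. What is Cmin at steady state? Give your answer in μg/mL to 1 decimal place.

4.1 μg/mL

k = ln2/t½ = ln2/21 ≈ 0.033007 h⁻¹; fraction remaining f = e^(−kτ) = e^(−0.033007×47) ≈ 0.2120.
Accumulation ratio R = 1/(1 − f) ≈ 1/0.7880 ≈ 1.2690.
Each bolus raises the concentration by D/Vd = 1230/80 ≈ 15.375 μg/mL.
Steady-state peak Cmax,ss = C₀·R ≈ 15.375 × 1.2690 ≈ 19.511 μg/mL.
One interval later, Cmin,ss = Cmax,ss·e^(−kτ) ≈ 19.511 × 0.2120 ≈ 4.136 μg/mL.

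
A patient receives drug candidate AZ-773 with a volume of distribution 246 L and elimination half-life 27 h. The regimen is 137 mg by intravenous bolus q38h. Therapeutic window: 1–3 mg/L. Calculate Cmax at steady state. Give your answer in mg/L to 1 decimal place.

τ/t½ = 38/27 ≈ 1.4074, so fraction remaining f = (1/2)^(38/27) ≈ 0.3770.
At steady state, accumulation factor R = 1/(1 − e^(−kτ)) ≈ 1.6051.
Each bolus raises the concentration by D/Vd = 137/246 ≈ 0.557 mg/L.
Cmax,ss = C₀/(1 − f) ≈ 0.557/0.6230 ≈ 0.894 mg/L.
Peak 0.9 mg/L vs MTC 3 mg/L: below toxic threshold.

0.9 mg/L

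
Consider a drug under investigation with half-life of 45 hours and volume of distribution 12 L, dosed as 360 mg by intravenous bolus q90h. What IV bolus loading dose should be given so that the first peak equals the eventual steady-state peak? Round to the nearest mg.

f = (1/2)^(90/45) ≈ 0.250000; accumulation ratio R = 1/(1−f) ≈ 1.33333.
Loading dose to hit Cmax,ss on first dose: D_load = D_maint·R ≈ 360 × 1.33333 ≈ 480.00 mg.

480 mg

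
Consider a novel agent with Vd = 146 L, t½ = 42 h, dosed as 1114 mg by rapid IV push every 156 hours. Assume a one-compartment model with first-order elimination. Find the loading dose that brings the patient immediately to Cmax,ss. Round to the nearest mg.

f = (1/2)^(156/42) ≈ 0.076188; accumulation ratio R = 1/(1−f) ≈ 1.08247.
Loading dose to hit Cmax,ss on first dose: D_load = D_maint·R ≈ 1114 × 1.08247 ≈ 1205.87 mg.

1206 mg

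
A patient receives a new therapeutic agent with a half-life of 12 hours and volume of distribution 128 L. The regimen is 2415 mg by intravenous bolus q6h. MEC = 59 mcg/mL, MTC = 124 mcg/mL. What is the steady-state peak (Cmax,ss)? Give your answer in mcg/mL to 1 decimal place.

k = ln2/t½ = ln2/12 ≈ 0.057762 h⁻¹; fraction remaining f = e^(−kτ) = e^(−0.057762×6) ≈ 0.7071.
At steady state, accumulation factor R = 1/(1 − e^(−kτ)) ≈ 3.4141.
Each bolus raises the concentration by D/Vd = 2415/128 ≈ 18.867 mcg/mL.
Steady-state peak Cmax,ss = C₀·R ≈ 18.867 × 3.4141 ≈ 64.414 mcg/mL.
Peak 64.4 mcg/mL vs MTC 124 mcg/mL: below toxic threshold.

64.4 mcg/mL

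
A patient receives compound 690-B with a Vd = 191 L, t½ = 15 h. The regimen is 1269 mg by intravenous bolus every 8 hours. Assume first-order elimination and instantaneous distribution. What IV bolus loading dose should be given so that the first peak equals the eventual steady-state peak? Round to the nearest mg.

4106 mg

f = (1/2)^(8/15) ≈ 0.690956; accumulation ratio R = 1/(1−f) ≈ 3.23579.
Loading dose to hit Cmax,ss on first dose: D_load = D_maint·R ≈ 1269 × 3.23579 ≈ 4106.22 mg.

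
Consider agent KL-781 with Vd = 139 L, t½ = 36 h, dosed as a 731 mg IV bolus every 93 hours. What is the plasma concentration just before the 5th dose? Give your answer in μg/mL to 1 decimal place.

f = (1/2)^(τ/t½) = (1/2)^(93/36) ≈ 0.1669.
C₀ = D/Vd = 731/139 ≈ 5.259 μg/mL.
Before the 5th dose, 4 doses have been given. Superposition: Cmin = C₀·(f + f² + … + f^4).
≈ 5.259 × (0.1669 + 0.0279 + 0.0046 + 0.0008) ≈ 5.259 × 0.2002 ≈ 1.053 μg/mL.

1.1 μg/mL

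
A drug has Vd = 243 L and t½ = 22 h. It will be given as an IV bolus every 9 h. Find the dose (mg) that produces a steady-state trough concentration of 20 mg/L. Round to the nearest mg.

τ/t½ = 9/22 ≈ 0.40909, so f = (1/2)^(9/22) ≈ 0.753098.
Cmin,ss = (D/Vd)·f/(1−f), so D = Cmin,ss·Vd·(1−f)/f.
D = 20 × 243 × (1−f)/f ≈ 20 × 243 × 0.32785 ≈ 1593.35 mg.

1593 mg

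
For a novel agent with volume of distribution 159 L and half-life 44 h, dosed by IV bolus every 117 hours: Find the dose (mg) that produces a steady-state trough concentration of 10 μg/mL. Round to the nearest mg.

8453 mg

τ/t½ = 117/44 ≈ 2.6591, so f = (1/2)^(117/44) ≈ 0.158319.
Cmin,ss = (D/Vd)·f/(1−f), so D = Cmin,ss·Vd·(1−f)/f.
D = 10 × 159 × (1−f)/f ≈ 10 × 159 × 5.31636 ≈ 8453.01 mg.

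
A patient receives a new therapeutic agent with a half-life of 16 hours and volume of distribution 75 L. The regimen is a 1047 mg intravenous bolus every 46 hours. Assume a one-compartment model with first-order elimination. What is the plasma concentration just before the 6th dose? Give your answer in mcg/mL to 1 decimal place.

f = (1/2)^(τ/t½) = (1/2)^(46/16) ≈ 0.1363.
C₀ = D/Vd = 1047/75 ≈ 13.960 mcg/mL.
Before the 6th dose, 5 doses have been given. Superposition: Cmin = C₀·(f + f² + … + f^5).
≈ 13.960 × (0.1363 + 0.0186 + 0.0025 + 0.0003 + 0.0000) ≈ 13.960 × 0.1577 ≈ 2.201 mcg/mL.

2.2 mcg/mL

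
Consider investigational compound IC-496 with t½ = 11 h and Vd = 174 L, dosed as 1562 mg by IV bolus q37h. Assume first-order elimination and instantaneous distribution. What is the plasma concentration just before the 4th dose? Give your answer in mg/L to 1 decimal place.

f = (1/2)^(τ/t½) = (1/2)^(37/11) ≈ 0.0972.
C₀ = D/Vd = 1562/174 ≈ 8.977 mg/L.
Before the 4th dose, 3 doses have been given. Superposition: Cmin = C₀·(f + f² + … + f^3).
≈ 8.977 × (0.0972 + 0.0094 + 0.0009) ≈ 8.977 × 0.1075 ≈ 0.965 mg/L.

1.0 mg/L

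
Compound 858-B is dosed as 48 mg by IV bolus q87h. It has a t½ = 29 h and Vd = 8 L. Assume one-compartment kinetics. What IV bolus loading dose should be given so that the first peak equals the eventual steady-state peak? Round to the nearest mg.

55 mg

f = (1/2)^(87/29) ≈ 0.125000; accumulation ratio R = 1/(1−f) ≈ 1.14286.
Loading dose to hit Cmax,ss on first dose: D_load = D_maint·R ≈ 48 × 1.14286 ≈ 54.86 mg.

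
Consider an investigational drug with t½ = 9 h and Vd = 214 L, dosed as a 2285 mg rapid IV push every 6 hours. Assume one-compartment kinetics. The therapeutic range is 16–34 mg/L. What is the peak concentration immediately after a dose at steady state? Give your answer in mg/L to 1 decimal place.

k = ln2/t½ = ln2/9 ≈ 0.077016 h⁻¹; fraction remaining f = e^(−kτ) = e^(−0.077016×6) ≈ 0.6300.
At steady state, accumulation factor R = 1/(1 − e^(−kτ)) ≈ 2.7027.
Each bolus raises the concentration by D/Vd = 2285/214 ≈ 10.678 mg/L.
Cmax,ss = C₀/(1 − f) ≈ 10.678/0.3700 ≈ 28.859 mg/L.
Peak 28.9 mg/L vs MTC 34 mg/L: below toxic threshold.

28.9 mg/L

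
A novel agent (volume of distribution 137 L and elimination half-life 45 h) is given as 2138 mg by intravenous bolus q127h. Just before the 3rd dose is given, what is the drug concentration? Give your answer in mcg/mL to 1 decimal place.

2.5 mcg/mL

f = (1/2)^(τ/t½) = (1/2)^(127/45) ≈ 0.1414.
C₀ = D/Vd = 2138/137 ≈ 15.606 mcg/mL.
Before the 3rd dose, 2 doses have been given. Superposition: Cmin = C₀·(f + f²).
≈ 15.606 × (0.1414 + 0.0200) ≈ 15.606 × 0.1614 ≈ 2.519 mcg/mL.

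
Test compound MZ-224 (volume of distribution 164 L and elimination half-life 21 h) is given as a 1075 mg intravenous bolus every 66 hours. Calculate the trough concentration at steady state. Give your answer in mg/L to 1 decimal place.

k = ln2/t½ = ln2/21 ≈ 0.033007 h⁻¹; fraction remaining f = e^(−kτ) = e^(−0.033007×66) ≈ 0.1132.
Accumulation ratio R = 1/(1 − f) ≈ 1/0.8868 ≈ 1.1276.
Each bolus raises the concentration by D/Vd = 1075/164 ≈ 6.555 mg/L.
Cmax,ss = C₀/(1 − f) ≈ 6.555/0.8868 ≈ 7.392 mg/L.
Steady-state trough Cmin,ss = Cmax,ss·f ≈ 7.392 × 0.1132 ≈ 0.837 mg/L.

0.8 mg/L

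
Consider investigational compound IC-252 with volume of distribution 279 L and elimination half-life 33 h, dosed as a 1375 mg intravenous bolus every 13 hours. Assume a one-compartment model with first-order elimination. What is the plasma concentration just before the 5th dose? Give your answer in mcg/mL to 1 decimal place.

10.4 mcg/mL

f = (1/2)^(τ/t½) = (1/2)^(13/33) ≈ 0.7610.
C₀ = D/Vd = 1375/279 ≈ 4.928 mcg/mL.
Before the 5th dose, 4 doses have been given. Superposition: Cmin = C₀·(f + f² + … + f^4).
≈ 4.928 × (0.7610 + 0.5791 + 0.4407 + 0.3354) ≈ 4.928 × 2.1162 ≈ 10.429 mcg/mL.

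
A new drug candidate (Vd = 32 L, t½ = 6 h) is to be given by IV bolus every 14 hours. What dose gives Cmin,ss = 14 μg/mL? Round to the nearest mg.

1810 mg

τ/t½ = 14/6 ≈ 2.3333, so f = (1/2)^(14/6) ≈ 0.198425.
Cmin,ss = (D/Vd)·f/(1−f), so D = Cmin,ss·Vd·(1−f)/f.
D = 14 × 32 × (1−f)/f ≈ 14 × 32 × 4.03969 ≈ 1809.78 mg.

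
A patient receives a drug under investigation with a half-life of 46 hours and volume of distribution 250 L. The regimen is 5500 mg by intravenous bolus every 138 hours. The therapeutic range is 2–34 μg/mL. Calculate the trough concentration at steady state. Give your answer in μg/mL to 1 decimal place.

3.1 μg/mL

τ = 138 h = 3 half-lives, so f = (1/2)^3 = 0.125.
Accumulation ratio R = 1/(1 − f) = 1/0.875 = 8/7.
Single-dose peak C₀ = D/Vd = 5500/250 = 22 μg/mL.
Steady-state peak Cmax,ss = C₀·R = 22 × 8/7 ≈ 25.143 μg/mL.
Steady-state trough Cmin,ss = Cmax,ss·f ≈ 25.143 × 0.125 ≈ 3.143 μg/mL.
Trough 3.1 μg/mL vs MEC 2 μg/mL: adequate.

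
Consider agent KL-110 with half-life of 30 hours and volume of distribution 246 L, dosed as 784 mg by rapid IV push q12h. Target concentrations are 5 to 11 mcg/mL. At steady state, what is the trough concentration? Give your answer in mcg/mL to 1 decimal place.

10.0 mcg/mL

Over one 12-h interval, 12/30 ≈ 0.4 half-lives elapse, leaving f ≈ 0.7579 of each dose.
Each bolus raises the concentration by D/Vd = 784/246 ≈ 3.187 mcg/mL.
Steady-state trough Cmin,ss = C₀·f/(1−f) ≈ 3.187 × 0.7579/0.2421 ≈ 9.977 mcg/mL.
Trough 10.0 mcg/mL vs MEC 5 mcg/mL: adequate.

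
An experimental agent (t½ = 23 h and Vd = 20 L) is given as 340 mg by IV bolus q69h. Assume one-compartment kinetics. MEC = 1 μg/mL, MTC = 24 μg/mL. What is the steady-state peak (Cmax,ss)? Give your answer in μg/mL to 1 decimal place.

19.4 μg/mL

The dosing interval is 3 half-lives, so f = 2^(−3) = 0.125.
At steady state, R = 1/(1 − 0.125) = 8/7.
Single-dose peak C₀ = D/Vd = 340/20 = 17 μg/mL.
Steady-state peak Cmax,ss = C₀·R = 17 × 8/7 ≈ 19.429 μg/mL.
Peak 19.4 μg/mL vs MTC 24 μg/mL: below toxic threshold.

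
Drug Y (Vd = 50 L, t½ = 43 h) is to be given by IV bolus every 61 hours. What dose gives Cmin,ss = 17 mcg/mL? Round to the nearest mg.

1422 mg

τ/t½ = 61/43 ≈ 1.4186, so f = (1/2)^(61/43) ≈ 0.374074.
Cmin,ss = (D/Vd)·f/(1−f), so D = Cmin,ss·Vd·(1−f)/f.
D = 17 × 50 × (1−f)/f ≈ 17 × 50 × 1.67327 ≈ 1422.28 mg.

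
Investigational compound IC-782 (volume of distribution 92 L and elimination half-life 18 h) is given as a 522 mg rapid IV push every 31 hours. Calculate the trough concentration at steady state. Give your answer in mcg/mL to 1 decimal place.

2.5 mcg/mL

τ/t½ = 31/18 ≈ 1.7222, so fraction remaining f = (1/2)^(31/18) ≈ 0.3031.
At steady state, accumulation factor R = 1/(1 − e^(−kτ)) ≈ 1.4349.
Each bolus raises the concentration by D/Vd = 522/92 ≈ 5.674 mcg/mL.
Steady-state peak Cmax,ss = C₀·R ≈ 5.674 × 1.4349 ≈ 8.142 mcg/mL.
One interval later, Cmin,ss = Cmax,ss·e^(−kτ) ≈ 8.142 × 0.3031 ≈ 2.468 mcg/mL.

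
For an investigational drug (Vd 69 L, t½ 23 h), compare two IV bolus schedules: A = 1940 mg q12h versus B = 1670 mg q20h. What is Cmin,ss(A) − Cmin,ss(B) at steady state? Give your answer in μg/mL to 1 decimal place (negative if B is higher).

Regimen A: f = (1/2)^(12/23) ≈ 0.6965; Cmin,ss = (1940/69)·f/(1−f) ≈ 64.523 μg/mL.
Regimen B: f = (1/2)^(20/23) ≈ 0.5473; Cmin,ss = (1670/69)·f/(1−f) ≈ 29.261 μg/mL.
Difference ≈ 64.523 − 29.261 ≈ 35.262 μg/mL.

35.3 μg/mL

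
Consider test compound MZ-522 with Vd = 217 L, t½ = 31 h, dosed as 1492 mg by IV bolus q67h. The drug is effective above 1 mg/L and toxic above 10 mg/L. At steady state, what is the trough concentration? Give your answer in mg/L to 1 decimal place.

k = ln2/t½ = ln2/31 ≈ 0.022360 h⁻¹; fraction remaining f = e^(−kτ) = e^(−0.022360×67) ≈ 0.2236.
At steady state, accumulation factor R = 1/(1 − e^(−kτ)) ≈ 1.2880.
Each bolus raises the concentration by D/Vd = 1492/217 ≈ 6.876 mg/L.
Steady-state peak Cmax,ss = C₀·R ≈ 6.876 × 1.2880 ≈ 8.856 mg/L.
One interval later, Cmin,ss = Cmax,ss·e^(−kτ) ≈ 8.856 × 0.2236 ≈ 1.980 mg/L.
Trough 2.0 mg/L vs MEC 1 mg/L: adequate.

2.0 mg/L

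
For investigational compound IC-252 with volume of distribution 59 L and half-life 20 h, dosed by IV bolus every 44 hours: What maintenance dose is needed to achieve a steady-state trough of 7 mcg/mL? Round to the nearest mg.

1485 mg

τ/t½ = 44/20 ≈ 2.2, so f = (1/2)^(44/20) ≈ 0.217638.
Cmin,ss = (D/Vd)·f/(1−f), so D = Cmin,ss·Vd·(1−f)/f.
D = 7 × 59 × (1−f)/f ≈ 7 × 59 × 3.59479 ≈ 1484.65 mg.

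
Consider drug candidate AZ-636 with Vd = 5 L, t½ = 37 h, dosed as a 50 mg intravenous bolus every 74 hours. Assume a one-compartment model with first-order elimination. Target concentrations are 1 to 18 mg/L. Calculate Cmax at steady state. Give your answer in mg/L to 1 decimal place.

The dosing interval is 2 half-lives, so f = 2^(−2) = 0.25.
Accumulation ratio R = 1/(1 − f) = 1/0.75 = 4/3.
Single-dose peak C₀ = D/Vd = 50/5 = 10 mg/L.
Steady-state peak Cmax,ss = C₀·R = 10 × 4/3 ≈ 13.333 mg/L.
Peak 13.3 mg/L vs MTC 18 mg/L: below toxic threshold.

13.3 mg/L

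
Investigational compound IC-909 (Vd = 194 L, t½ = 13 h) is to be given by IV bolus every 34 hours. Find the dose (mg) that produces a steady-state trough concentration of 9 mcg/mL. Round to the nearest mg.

8953 mg

τ/t½ = 34/13 ≈ 2.6154, so f = (1/2)^(34/13) ≈ 0.163189.
Cmin,ss = (D/Vd)·f/(1−f), so D = Cmin,ss·Vd·(1−f)/f.
D = 9 × 194 × (1−f)/f ≈ 9 × 194 × 5.12786 ≈ 8953.24 mg.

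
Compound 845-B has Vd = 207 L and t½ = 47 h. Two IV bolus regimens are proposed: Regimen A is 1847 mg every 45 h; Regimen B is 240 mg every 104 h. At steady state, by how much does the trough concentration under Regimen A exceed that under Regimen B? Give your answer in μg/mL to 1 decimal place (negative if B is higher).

9.2 μg/mL

Regimen A: f = (1/2)^(45/47) ≈ 0.5150; Cmin,ss = (1847/207)·f/(1−f) ≈ 9.475 μg/mL.
Regimen B: f = (1/2)^(104/47) ≈ 0.2157; Cmin,ss = (240/207)·f/(1−f) ≈ 0.319 μg/mL.
Difference ≈ 9.475 − 0.319 ≈ 9.156 μg/mL.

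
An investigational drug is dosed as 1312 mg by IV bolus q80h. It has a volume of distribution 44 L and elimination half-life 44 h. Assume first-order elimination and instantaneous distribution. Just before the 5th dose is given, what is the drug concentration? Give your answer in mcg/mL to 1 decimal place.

f = (1/2)^(τ/t½) = (1/2)^(80/44) ≈ 0.2836.
C₀ = D/Vd = 1312/44 ≈ 29.818 mcg/mL.
Before the 5th dose, 4 doses have been given. Superposition: Cmin = C₀·(f + f² + … + f^4).
≈ 29.818 × (0.2836 + 0.0804 + 0.0228 + 0.0065) ≈ 29.818 × 0.3933 ≈ 11.727 mcg/mL.

11.7 mcg/mL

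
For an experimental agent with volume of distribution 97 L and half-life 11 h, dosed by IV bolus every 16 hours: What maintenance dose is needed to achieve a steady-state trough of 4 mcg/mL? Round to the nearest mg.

675 mg

τ/t½ = 16/11 ≈ 1.4545, so f = (1/2)^(16/11) ≈ 0.364870.
Cmin,ss = (D/Vd)·f/(1−f), so D = Cmin,ss·Vd·(1−f)/f.
D = 4 × 97 × (1−f)/f ≈ 4 × 97 × 1.74070 ≈ 675.39 mg.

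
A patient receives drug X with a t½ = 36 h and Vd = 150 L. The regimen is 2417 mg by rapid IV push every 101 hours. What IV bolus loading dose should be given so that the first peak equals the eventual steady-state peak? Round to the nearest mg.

f = (1/2)^(101/36) ≈ 0.143035; accumulation ratio R = 1/(1−f) ≈ 1.16691.
Loading dose to hit Cmax,ss on first dose: D_load = D_maint·R ≈ 2417 × 1.16691 ≈ 2820.42 mg.

2820 mg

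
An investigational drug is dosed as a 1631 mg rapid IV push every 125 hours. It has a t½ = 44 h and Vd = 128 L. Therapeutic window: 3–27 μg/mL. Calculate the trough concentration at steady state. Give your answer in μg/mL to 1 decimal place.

2.1 μg/mL

Over one 125-h interval, 125/44 ≈ 2.8409 half-lives elapse, leaving f ≈ 0.1396 of each dose.
Each bolus raises the concentration by D/Vd = 1631/128 ≈ 12.742 μg/mL.
Steady-state trough Cmin,ss = C₀·f/(1−f) ≈ 12.742 × 0.1396/0.8604 ≈ 2.067 μg/mL.
Trough 2.1 μg/mL vs MEC 3 μg/mL: subtherapeutic.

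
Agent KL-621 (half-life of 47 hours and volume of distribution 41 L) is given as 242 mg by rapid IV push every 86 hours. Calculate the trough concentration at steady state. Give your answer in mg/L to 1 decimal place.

Over one 86-h interval, 86/47 ≈ 1.8298 half-lives elapse, leaving f ≈ 0.2813 of each dose.
Accumulation ratio R = 1/(1 − f) ≈ 1/0.7187 ≈ 1.3914.
Single-dose peak C₀ = D/Vd = 242/41 ≈ 5.902 mg/L.
Cmax,ss = C₀/(1 − f) ≈ 5.902/0.7187 ≈ 8.212 mg/L.
Steady-state trough Cmin,ss = Cmax,ss·f ≈ 8.212 × 0.2813 ≈ 2.310 mg/L.

2.3 mg/L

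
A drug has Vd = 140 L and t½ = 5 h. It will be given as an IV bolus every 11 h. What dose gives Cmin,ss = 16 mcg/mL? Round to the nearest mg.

τ/t½ = 11/5 ≈ 2.2, so f = (1/2)^(11/5) ≈ 0.217638.
Cmin,ss = (D/Vd)·f/(1−f), so D = Cmin,ss·Vd·(1−f)/f.
D = 16 × 140 × (1−f)/f ≈ 16 × 140 × 3.59479 ≈ 8052.33 mg.

8052 mg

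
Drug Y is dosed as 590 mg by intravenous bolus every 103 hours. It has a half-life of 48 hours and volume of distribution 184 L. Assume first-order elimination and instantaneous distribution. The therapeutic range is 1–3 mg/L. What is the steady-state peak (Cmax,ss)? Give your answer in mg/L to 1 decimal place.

τ/t½ = 103/48 ≈ 2.1458, so fraction remaining f = (1/2)^(103/48) ≈ 0.2260.
At steady state, accumulation factor R = 1/(1 − e^(−kτ)) ≈ 1.2920.
Each bolus raises the concentration by D/Vd = 590/184 ≈ 3.207 mg/L.
Steady-state peak Cmax,ss = C₀·R ≈ 3.207 × 1.2920 ≈ 4.143 mg/L.
Peak 4.1 mg/L vs MTC 3 mg/L: exceeds toxic threshold.

4.1 mg/L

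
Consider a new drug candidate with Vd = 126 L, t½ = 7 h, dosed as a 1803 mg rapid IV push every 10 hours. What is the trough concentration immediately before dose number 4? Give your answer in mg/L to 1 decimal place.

f = (1/2)^(τ/t½) = (1/2)^(10/7) ≈ 0.3715.
C₀ = D/Vd = 1803/126 ≈ 14.310 mg/L.
Before the 4th dose, 3 doses have been given. Superposition: Cmin = C₀·(f + f² + … + f^3).
≈ 14.310 × (0.3715 + 0.1380 + 0.0513) ≈ 14.310 × 0.5608 ≈ 8.025 mg/L.

8.0 mg/L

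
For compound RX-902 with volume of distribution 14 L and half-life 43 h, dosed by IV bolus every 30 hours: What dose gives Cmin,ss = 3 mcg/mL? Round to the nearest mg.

τ/t½ = 30/43 ≈ 0.69767, so f = (1/2)^(30/43) ≈ 0.616565.
Cmin,ss = (D/Vd)·f/(1−f), so D = Cmin,ss·Vd·(1−f)/f.
D = 3 × 14 × (1−f)/f ≈ 3 × 14 × 0.62189 ≈ 26.12 mg.

26 mg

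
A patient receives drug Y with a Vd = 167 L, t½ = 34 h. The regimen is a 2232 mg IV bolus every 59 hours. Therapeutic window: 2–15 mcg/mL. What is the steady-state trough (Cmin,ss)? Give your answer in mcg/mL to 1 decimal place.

k = ln2/t½ = ln2/34 ≈ 0.020387 h⁻¹; fraction remaining f = e^(−kτ) = e^(−0.020387×59) ≈ 0.3003.
At steady state, accumulation factor R = 1/(1 − e^(−kτ)) ≈ 1.4292.
Single-dose peak C₀ = D/Vd = 2232/167 ≈ 13.365 mcg/mL.
Steady-state peak Cmax,ss = C₀·R ≈ 13.365 × 1.4292 ≈ 19.101 mcg/mL.
One interval later, Cmin,ss = Cmax,ss·e^(−kτ) ≈ 19.101 × 0.3003 ≈ 5.736 mcg/mL.
Trough 5.7 mcg/mL vs MEC 2 mcg/mL: adequate.

5.7 mcg/mL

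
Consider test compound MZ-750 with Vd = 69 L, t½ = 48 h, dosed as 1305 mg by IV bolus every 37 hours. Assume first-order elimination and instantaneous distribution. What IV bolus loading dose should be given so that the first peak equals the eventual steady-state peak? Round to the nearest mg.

f = (1/2)^(37/48) ≈ 0.586079; accumulation ratio R = 1/(1−f) ≈ 2.41592.
Loading dose to hit Cmax,ss on first dose: D_load = D_maint·R ≈ 1305 × 2.41592 ≈ 3152.78 mg.

3153 mg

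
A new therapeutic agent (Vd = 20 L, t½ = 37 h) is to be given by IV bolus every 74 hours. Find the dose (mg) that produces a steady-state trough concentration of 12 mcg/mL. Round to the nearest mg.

720 mg

τ/t½ = 74/37 ≈ 2, so f = (1/2)^(74/37) ≈ 0.250000.
Cmin,ss = (D/Vd)·f/(1−f), so D = Cmin,ss·Vd·(1−f)/f.
D = 12 × 20 × (1−f)/f ≈ 12 × 20 × 3.00000 ≈ 720.00 mg.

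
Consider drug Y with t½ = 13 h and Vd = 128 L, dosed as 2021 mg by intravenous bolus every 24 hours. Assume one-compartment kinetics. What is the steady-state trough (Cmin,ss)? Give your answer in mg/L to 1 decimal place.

τ/t½ = 24/13 ≈ 1.8462, so fraction remaining f = (1/2)^(24/13) ≈ 0.2781.
At steady state, accumulation factor R = 1/(1 − e^(−kτ)) ≈ 1.3852.
Each bolus raises the concentration by D/Vd = 2021/128 ≈ 15.789 mg/L.
Steady-state peak Cmax,ss = C₀·R ≈ 15.789 × 1.3852 ≈ 21.871 mg/L.
One interval later, Cmin,ss = Cmax,ss·e^(−kτ) ≈ 21.871 × 0.2781 ≈ 6.082 mg/L.

6.1 mg/L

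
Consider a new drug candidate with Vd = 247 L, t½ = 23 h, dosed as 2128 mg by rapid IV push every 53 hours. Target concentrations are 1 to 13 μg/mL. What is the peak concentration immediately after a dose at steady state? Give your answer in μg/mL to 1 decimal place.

10.8 μg/mL

τ/t½ = 53/23 ≈ 2.3043, so fraction remaining f = (1/2)^(53/23) ≈ 0.2025.
Accumulation ratio R = 1/(1 − f) ≈ 1/0.7975 ≈ 1.2539.
Each bolus raises the concentration by D/Vd = 2128/247 ≈ 8.615 μg/mL.
Steady-state peak Cmax,ss = C₀·R ≈ 8.615 × 1.2539 ≈ 10.802 μg/mL.
Peak 10.8 μg/mL vs MTC 13 μg/mL: below toxic threshold.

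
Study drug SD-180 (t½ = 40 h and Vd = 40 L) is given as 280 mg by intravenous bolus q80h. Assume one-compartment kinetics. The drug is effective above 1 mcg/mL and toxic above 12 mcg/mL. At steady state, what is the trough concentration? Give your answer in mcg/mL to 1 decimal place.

2.3 mcg/mL

τ = 80 h = 2 half-lives, so f = (1/2)^2 = 0.25.
Accumulation ratio R = 1/(1 − f) = 1/0.75 = 4/3.
Single-dose peak C₀ = D/Vd = 280/40 = 7 mcg/mL.
Steady-state peak Cmax,ss = C₀·R = 7 × 4/3 ≈ 9.333 mcg/mL.
Steady-state trough Cmin,ss = Cmax,ss·f ≈ 9.333 × 0.25 ≈ 2.333 mcg/mL.
Trough 2.3 mcg/mL vs MEC 1 mcg/mL: adequate.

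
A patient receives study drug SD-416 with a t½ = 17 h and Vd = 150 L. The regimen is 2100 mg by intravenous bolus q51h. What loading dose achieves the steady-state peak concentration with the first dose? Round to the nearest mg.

f = (1/2)^(51/17) ≈ 0.125000; accumulation ratio R = 1/(1−f) ≈ 1.14286.
Loading dose to hit Cmax,ss on first dose: D_load = D_maint·R ≈ 2100 × 1.14286 ≈ 2400.01 mg.

2400 mg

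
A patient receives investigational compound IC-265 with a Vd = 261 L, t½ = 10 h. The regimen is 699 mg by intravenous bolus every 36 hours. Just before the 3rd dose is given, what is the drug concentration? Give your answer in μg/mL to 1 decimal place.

0.2 μg/mL

f = (1/2)^(τ/t½) = (1/2)^(36/10) ≈ 0.0825.
C₀ = D/Vd = 699/261 ≈ 2.678 μg/mL.
Before the 3rd dose, 2 doses have been given. Superposition: Cmin = C₀·(f + f²).
≈ 2.678 × (0.0825 + 0.0068) ≈ 2.678 × 0.0893 ≈ 0.239 μg/mL.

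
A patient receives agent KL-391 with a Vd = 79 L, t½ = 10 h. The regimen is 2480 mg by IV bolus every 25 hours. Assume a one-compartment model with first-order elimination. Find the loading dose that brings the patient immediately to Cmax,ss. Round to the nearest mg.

3013 mg

f = (1/2)^(25/10) ≈ 0.176777; accumulation ratio R = 1/(1−f) ≈ 1.21474.
Loading dose to hit Cmax,ss on first dose: D_load = D_maint·R ≈ 2480 × 1.21474 ≈ 3012.56 mg.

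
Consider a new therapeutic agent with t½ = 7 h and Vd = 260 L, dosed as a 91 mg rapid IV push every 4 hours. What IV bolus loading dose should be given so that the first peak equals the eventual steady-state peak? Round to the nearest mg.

278 mg

f = (1/2)^(4/7) ≈ 0.672950; accumulation ratio R = 1/(1−f) ≈ 3.05764.
Loading dose to hit Cmax,ss on first dose: D_load = D_maint·R ≈ 91 × 3.05764 ≈ 278.25 mg.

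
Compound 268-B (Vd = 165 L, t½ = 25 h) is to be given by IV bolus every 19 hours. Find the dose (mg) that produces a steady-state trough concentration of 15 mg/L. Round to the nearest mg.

τ/t½ = 19/25 ≈ 0.76, so f = (1/2)^(19/25) ≈ 0.590496.
Cmin,ss = (D/Vd)·f/(1−f), so D = Cmin,ss·Vd·(1−f)/f.
D = 15 × 165 × (1−f)/f ≈ 15 × 165 × 0.69349 ≈ 1716.39 mg.

1716 mg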